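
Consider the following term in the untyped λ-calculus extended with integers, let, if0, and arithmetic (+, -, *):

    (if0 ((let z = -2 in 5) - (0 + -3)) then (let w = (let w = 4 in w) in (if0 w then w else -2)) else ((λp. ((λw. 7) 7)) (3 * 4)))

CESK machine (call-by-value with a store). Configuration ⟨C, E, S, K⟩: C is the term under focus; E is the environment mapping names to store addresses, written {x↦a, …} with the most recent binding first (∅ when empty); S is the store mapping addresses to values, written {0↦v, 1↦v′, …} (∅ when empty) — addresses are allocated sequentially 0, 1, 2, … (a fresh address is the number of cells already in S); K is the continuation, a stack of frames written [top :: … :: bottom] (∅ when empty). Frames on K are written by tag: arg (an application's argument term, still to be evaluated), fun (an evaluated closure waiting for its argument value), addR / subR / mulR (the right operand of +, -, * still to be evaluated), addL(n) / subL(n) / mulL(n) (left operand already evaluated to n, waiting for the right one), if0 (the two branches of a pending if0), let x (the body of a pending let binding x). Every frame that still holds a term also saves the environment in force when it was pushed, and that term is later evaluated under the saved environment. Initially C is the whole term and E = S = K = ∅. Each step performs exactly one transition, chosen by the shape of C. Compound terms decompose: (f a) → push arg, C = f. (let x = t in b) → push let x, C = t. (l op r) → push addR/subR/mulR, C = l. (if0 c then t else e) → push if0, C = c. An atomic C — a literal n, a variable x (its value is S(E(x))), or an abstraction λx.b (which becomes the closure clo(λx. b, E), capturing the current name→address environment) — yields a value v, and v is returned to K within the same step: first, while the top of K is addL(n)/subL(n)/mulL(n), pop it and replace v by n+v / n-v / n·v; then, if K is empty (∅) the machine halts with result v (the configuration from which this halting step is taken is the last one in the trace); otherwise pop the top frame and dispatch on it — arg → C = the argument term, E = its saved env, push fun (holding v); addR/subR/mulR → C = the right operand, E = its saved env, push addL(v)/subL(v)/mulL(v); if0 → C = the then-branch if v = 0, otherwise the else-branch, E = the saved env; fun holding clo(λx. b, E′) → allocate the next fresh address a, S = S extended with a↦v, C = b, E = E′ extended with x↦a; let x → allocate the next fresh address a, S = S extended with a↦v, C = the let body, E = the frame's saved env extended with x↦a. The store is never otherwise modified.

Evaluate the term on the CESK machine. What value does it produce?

step 0: [C=(if0 ((let z = -2 in 5) - (0 + -3)) then (let w = (let w = 4 in w) in (if0 w then w else -2)) else ((λp. ((λw. 7) 7)) (3 * 4))) | E=∅ | S=∅ | K=∅]
step 1: [C=((let z = -2 in 5) - (0 + -3)) | E=∅ | S=∅ | K=[if0]]
step 2: [C=(let z = -2 in 5) | E=∅ | S=∅ | K=[subR :: if0]]
step 3: [C=-2 | E=∅ | S=∅ | K=[let z :: subR :: if0]]
step 4: [C=5 | E={z↦0} | S={0↦-2} | K=[subR :: if0]]
step 5: [C=(0 + -3) | E=∅ | S={0↦-2} | K=[subL(5) :: if0]]
step 6: [C=0 | E=∅ | S={0↦-2} | K=[addR :: subL(5) :: if0]]
step 7: [C=-3 | E=∅ | S={0↦-2} | K=[addL(0) :: subL(5) :: if0]]
step 8: [C=((λp. ((λw. 7) 7)) (3 * 4)) | E=∅ | S={0↦-2} | K=∅]
step 9: [C=(λp. ((λw. 7) 7)) | E=∅ | S={0↦-2} | K=[arg]]
step 10: [C=(3 * 4) | E=∅ | S={0↦-2} | K=[fun]]
step 11: [C=3 | E=∅ | S={0↦-2} | K=[mulR :: fun]]
step 12: [C=4 | E=∅ | S={0↦-2} | K=[mulL(3) :: fun]]
step 13: [C=((λw. 7) 7) | E={p↦1} | S={0↦-2, 1↦12} | K=∅]
step 14: [C=(λw. 7) | E={p↦1} | S={0↦-2, 1↦12} | K=[arg]]
step 15: [C=7 | E={p↦1} | S={0↦-2, 1↦12} | K=[fun]]
step 16: [C=7 | E={w↦2, p↦1} | S={0↦-2, 1↦12, 2↦7} | K=∅]
→ final value 7

Answer: 7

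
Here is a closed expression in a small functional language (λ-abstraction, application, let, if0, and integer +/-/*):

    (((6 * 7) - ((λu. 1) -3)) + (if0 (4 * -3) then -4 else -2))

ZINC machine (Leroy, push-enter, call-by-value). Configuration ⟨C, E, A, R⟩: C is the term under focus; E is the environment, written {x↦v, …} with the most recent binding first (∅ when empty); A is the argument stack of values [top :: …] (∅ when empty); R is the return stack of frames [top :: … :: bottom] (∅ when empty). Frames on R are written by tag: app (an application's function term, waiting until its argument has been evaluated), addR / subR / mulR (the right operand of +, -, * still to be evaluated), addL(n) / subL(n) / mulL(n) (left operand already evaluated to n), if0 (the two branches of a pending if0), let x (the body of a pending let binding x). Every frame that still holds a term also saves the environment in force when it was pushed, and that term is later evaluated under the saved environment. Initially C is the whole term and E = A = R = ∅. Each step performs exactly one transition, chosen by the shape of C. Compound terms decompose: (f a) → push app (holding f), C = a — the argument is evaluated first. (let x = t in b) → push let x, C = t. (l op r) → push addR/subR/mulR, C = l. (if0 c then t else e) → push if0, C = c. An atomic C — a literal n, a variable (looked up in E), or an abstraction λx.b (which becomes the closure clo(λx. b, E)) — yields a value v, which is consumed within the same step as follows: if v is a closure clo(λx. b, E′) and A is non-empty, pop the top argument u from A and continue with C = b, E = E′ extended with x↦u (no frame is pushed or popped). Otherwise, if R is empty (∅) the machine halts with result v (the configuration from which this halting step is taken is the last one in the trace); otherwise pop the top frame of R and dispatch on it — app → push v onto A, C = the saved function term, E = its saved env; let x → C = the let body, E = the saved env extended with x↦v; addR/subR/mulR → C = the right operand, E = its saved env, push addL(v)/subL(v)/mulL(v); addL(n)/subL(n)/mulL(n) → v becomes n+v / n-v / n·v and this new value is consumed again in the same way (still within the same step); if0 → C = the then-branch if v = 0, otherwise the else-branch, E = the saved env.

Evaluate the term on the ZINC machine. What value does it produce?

0. <C=(((6 * 7) - ((λu. 1) -3)) + (if0 (4 * -3) then -4 else -2)), E=∅, A=∅, R=∅>
1. <C=((6 * 7) - ((λu. 1) -3)), E=∅, A=∅, R=[addR]>
2. <C=(6 * 7), E=∅, A=∅, R=[subR :: addR]>
3. <C=6, E=∅, A=∅, R=[mulR :: subR :: addR]>
4. <C=7, E=∅, A=∅, R=[mulL(6) :: subR :: addR]>
5. <C=((λu. 1) -3), E=∅, A=∅, R=[subL(42) :: addR]>
6. <C=-3, E=∅, A=∅, R=[app :: subL(42) :: addR]>
7. <C=(λu. 1), E=∅, A=[-3], R=[subL(42) :: addR]>
8. <C=1, E={u↦-3}, A=∅, R=[subL(42) :: addR]>
9. <C=(if0 (4 * -3) then -4 else -2), E=∅, A=∅, R=[addL(41)]>
10. <C=(4 * -3), E=∅, A=∅, R=[if0 :: addL(41)]>
11. <C=4, E=∅, A=∅, R=[mulR :: if0 :: addL(41)]>
12. <C=-3, E=∅, A=∅, R=[mulL(4) :: if0 :: addL(41)]>
13. <C=-2, E=∅, A=∅, R=[addL(41)]>
→ final value 39

Answer: 39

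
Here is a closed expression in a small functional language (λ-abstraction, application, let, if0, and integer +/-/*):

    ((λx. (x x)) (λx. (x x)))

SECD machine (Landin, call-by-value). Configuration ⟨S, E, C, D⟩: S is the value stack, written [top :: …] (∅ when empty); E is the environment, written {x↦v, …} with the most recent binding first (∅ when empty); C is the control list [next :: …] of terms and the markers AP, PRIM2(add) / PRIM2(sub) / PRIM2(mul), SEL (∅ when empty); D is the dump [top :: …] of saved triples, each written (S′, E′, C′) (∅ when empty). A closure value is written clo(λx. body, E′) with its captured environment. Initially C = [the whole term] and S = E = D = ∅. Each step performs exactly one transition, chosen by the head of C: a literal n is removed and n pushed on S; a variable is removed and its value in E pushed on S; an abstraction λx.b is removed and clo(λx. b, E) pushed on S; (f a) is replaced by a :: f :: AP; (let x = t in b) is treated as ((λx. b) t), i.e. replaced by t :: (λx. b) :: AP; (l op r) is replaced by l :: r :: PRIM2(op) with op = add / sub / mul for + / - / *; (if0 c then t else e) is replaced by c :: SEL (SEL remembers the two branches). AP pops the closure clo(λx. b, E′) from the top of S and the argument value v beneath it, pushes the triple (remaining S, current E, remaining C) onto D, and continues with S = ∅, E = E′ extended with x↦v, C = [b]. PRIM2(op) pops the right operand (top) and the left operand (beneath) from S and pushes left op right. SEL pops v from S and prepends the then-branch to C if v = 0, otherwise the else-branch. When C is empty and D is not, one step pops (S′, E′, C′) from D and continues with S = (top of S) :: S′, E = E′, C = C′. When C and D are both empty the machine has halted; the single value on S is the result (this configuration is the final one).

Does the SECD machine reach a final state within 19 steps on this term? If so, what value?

t=0: ⟨S=∅; E=∅; C=[((λx. (x x)) (λx. (x x)))]; D=∅⟩
t=1: ⟨S=∅; E=∅; C=[(λx. (x x)) :: (λx. (x x)) :: AP]; D=∅⟩
t=2: ⟨S=[clo(λx. (x x), ∅)]; E=∅; C=[(λx. (x x)) :: AP]; D=∅⟩
t=3: ⟨S=[clo(λx. (x x), ∅) :: clo(λx. (x x), ∅)]; E=∅; C=[AP]; D=∅⟩
t=4: ⟨S=∅; E={x↦clo(λx. (x x), ∅)}; C=[(x x)]; D=[(∅, ∅, ∅)]⟩
t=5: ⟨S=∅; E={x↦clo(λx. (x x), ∅)}; C=[x :: x :: AP]; D=[(∅, ∅, ∅)]⟩
t=6: ⟨S=[clo(λx. (x x), ∅)]; E={x↦clo(λx. (x x), ∅)}; C=[x :: AP]; D=[(∅, ∅, ∅)]⟩
t=7: ⟨S=[clo(λx. (x x), ∅) :: clo(λx. (x x), ∅)]; E={x↦clo(λx. (x x), ∅)}; C=[AP]; D=[(∅, ∅, ∅)]⟩
t=8: ⟨S=∅; E={x↦clo(λx. (x x), ∅)}; C=[(x x)]; D=[(∅, {x↦clo(λx. (x x), ∅)}, ∅) :: (∅, ∅, ∅)]⟩
t=9: ⟨S=∅; E={x↦clo(λx. (x x), ∅)}; C=[x :: x :: AP]; D=[(∅, {x↦clo(λx. (x x), ∅)}, ∅) :: (∅, ∅, ∅)]⟩
t=10: ⟨S=[clo(λx. (x x), ∅)]; E={x↦clo(λx. (x x), ∅)}; C=[x :: AP]; D=[(∅, {x↦clo(λx. (x x), ∅)}, ∅) :: (∅, ∅, ∅)]⟩
t=11: ⟨S=[clo(λx. (x x), ∅) :: clo(λx. (x x), ∅)]; E={x↦clo(λx. (x x), ∅)}; C=[AP]; D=[(∅, {x↦clo(λx. (x x), ∅)}, ∅) :: (∅, ∅, ∅)]⟩
t=12: ⟨S=∅; E={x↦clo(λx. (x x), ∅)}; C=[(x x)]; D=[(∅, {x↦clo(λx. (x x), ∅)}, ∅) :: (∅, {x↦clo(λx. (x x), ∅)}, ∅) :: (∅, ∅, ∅)]⟩
t=13: ⟨S=∅; E={x↦clo(λx. (x x), ∅)}; C=[x :: x :: AP]; D=[(∅, {x↦clo(λx. (x x), ∅)}, ∅) :: (∅, {x↦clo(λx. (x x), ∅)}, ∅) :: (∅, ∅, ∅)]⟩
t=14: ⟨S=[clo(λx. (x x), ∅)]; E={x↦clo(λx. (x x), ∅)}; C=[x :: AP]; D=[(∅, {x↦clo(λx. (x x), ∅)}, ∅) :: (∅, {x↦clo(λx. (x x), ∅)}, ∅) :: (∅, ∅, ∅)]⟩
t=15: ⟨S=[clo(λx. (x x), ∅) :: clo(λx. (x x), ∅)]; E={x↦clo(λx. (x x), ∅)}; C=[AP]; D=[(∅, {x↦clo(λx. (x x), ∅)}, ∅) :: (∅, {x↦clo(λx. (x x), ∅)}, ∅) :: (∅, ∅, ∅)]⟩
t=16: ⟨S=∅; E={x↦clo(λx. (x x), ∅)}; C=[(x x)]; D=[(∅, {x↦clo(λx. (x x), ∅)}, ∅) :: (∅, {x↦clo(λx. (x x), ∅)}, ∅) :: (∅, {x↦clo(λx. (x x), ∅)}, ∅) :: (∅, ∅, ∅)]⟩
t=17: ⟨S=∅; E={x↦clo(λx. (x x), ∅)}; C=[x :: x :: AP]; D=[(∅, {x↦clo(λx. (x x), ∅)}, ∅) :: (∅, {x↦clo(λx. (x x), ∅)}, ∅) :: (∅, {x↦clo(λx. (x x), ∅)}, ∅) :: (∅, ∅, ∅)]⟩
t=18: ⟨S=[clo(λx. (x x), ∅)]; E={x↦clo(λx. (x x), ∅)}; C=[x :: AP]; D=[(∅, {x↦clo(λx. (x x), ∅)}, ∅) :: (∅, {x↦clo(λx. (x x), ∅)}, ∅) :: (∅, {x↦clo(λx. (x x), ∅)}, ∅) :: (∅, ∅, ∅)]⟩
t=19: ⟨S=[clo(λx. (x x), ∅) :: clo(λx. (x x), ∅)]; E={x↦clo(λx. (x x), ∅)}; C=[AP]; D=[(∅, {x↦clo(λx. (x x), ∅)}, ∅) :: (∅, {x↦clo(λx. (x x), ∅)}, ∅) :: (∅, {x↦clo(λx. (x x), ∅)}, ∅) :: (∅, ∅, ∅)]⟩
→ 19 transitions taken and the configuration is still not final: no result within 19 steps

Answer: DIVERGES (no final state within 19 steps)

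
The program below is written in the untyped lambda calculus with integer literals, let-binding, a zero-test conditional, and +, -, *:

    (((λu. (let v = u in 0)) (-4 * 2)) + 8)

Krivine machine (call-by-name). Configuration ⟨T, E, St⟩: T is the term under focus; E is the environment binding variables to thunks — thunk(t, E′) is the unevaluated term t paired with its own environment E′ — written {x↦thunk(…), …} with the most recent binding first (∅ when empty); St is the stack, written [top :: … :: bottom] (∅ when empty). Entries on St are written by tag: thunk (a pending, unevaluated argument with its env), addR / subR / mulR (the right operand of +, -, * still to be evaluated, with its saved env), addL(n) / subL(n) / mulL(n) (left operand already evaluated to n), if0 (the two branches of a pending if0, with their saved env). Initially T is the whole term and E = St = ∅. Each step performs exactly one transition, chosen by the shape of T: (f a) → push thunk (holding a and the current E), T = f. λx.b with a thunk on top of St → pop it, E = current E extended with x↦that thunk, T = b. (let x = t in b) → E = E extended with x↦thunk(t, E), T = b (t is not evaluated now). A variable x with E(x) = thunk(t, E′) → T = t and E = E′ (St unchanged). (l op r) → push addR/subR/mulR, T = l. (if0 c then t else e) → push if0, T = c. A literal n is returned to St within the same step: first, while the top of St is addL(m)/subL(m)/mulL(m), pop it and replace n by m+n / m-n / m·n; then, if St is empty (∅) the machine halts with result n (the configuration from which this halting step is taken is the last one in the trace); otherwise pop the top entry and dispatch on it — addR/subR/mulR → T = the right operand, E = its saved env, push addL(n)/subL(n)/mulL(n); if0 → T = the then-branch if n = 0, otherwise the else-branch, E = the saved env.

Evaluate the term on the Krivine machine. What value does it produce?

Answer: 8

Derivation:
t=0: [T=(((λu. (let v = u in 0)) (-4 * 2)) + 8) | E=∅ | St=∅]
t=1: [T=((λu. (let v = u in 0)) (-4 * 2)) | E=∅ | St=[addR]]
t=2: [T=(λu. (let v = u in 0)) | E=∅ | St=[thunk :: addR]]
t=3: [T=(let v = u in 0) | E={u↦thunk((-4 * 2), ∅)} | St=[addR]]
t=4: [T=0 | E={v↦thunk(u, {u↦thunk((-4 * 2), ∅)}), u↦thunk((-4 * 2), ∅)} | St=[addR]]
t=5: [T=8 | E=∅ | St=[addL(0)]]
→ final value 8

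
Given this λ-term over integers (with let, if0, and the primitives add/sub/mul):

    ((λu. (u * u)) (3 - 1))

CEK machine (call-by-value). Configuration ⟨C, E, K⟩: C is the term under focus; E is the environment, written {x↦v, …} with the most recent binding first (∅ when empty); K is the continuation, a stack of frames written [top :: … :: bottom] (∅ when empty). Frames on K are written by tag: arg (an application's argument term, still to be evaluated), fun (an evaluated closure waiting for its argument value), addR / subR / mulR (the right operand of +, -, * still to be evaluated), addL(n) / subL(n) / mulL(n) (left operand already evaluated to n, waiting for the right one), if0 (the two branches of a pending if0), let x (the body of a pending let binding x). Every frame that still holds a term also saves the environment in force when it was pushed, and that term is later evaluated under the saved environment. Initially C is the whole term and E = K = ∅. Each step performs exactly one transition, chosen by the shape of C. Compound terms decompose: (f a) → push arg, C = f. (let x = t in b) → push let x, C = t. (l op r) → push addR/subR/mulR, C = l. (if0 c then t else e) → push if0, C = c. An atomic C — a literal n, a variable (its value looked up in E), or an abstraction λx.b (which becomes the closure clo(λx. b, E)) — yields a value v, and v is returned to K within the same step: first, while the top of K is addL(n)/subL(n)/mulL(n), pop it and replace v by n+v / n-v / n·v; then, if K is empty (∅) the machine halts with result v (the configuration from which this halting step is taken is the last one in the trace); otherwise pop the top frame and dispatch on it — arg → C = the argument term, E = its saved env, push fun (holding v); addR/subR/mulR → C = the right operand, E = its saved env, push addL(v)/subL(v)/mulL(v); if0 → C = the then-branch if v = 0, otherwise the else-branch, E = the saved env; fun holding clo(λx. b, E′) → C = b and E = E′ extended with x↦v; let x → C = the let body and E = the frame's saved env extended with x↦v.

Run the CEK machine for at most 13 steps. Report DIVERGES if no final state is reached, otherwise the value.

Answer: 4

Machine steps:
step 0: <C=((λu. (u * u)) (3 - 1)), E=∅, K=∅>
step 1: <C=(λu. (u * u)), E=∅, K=[arg]>
step 2: <C=(3 - 1), E=∅, K=[fun]>
step 3: <C=3, E=∅, K=[subR :: fun]>
step 4: <C=1, E=∅, K=[subL(3) :: fun]>
step 5: <C=(u * u), E={u↦2}, K=∅>
step 6: <C=u, E={u↦2}, K=[mulR]>
step 7: <C=u, E={u↦2}, K=[mulL(2)]>
→ final value 4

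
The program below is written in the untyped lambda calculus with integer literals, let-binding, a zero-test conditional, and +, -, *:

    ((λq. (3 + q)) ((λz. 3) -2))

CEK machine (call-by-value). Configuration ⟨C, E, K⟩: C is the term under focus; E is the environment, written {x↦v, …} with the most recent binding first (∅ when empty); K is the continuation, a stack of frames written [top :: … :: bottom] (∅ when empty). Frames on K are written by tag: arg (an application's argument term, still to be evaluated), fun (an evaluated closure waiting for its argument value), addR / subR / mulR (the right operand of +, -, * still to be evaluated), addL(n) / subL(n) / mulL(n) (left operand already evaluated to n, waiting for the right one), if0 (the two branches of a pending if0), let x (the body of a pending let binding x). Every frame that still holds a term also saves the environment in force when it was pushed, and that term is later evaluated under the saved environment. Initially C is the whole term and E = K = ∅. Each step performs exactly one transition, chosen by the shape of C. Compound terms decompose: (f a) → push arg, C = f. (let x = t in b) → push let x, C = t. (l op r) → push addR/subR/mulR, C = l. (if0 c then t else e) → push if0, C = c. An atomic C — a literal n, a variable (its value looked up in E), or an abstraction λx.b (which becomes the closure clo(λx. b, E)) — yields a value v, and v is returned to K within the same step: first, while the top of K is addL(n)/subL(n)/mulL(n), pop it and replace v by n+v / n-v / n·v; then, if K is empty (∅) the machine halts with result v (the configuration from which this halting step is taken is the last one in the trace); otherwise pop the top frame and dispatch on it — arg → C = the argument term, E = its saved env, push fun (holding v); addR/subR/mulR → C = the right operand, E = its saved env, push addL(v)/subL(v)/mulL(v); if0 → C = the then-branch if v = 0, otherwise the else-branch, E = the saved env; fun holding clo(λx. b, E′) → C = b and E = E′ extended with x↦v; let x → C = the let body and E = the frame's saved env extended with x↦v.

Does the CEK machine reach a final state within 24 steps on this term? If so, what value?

Answer: 6

Derivation:
[0] <C=((λq. (3 + q)) ((λz. 3) -2)), E=∅, K=∅>
[1] <C=(λq. (3 + q)), E=∅, K=[arg]>
[2] <C=((λz. 3) -2), E=∅, K=[fun]>
[3] <C=(λz. 3), E=∅, K=[arg :: fun]>
[4] <C=-2, E=∅, K=[fun :: fun]>
[5] <C=3, E={z↦-2}, K=[fun]>
[6] <C=(3 + q), E={q↦3}, K=∅>
[7] <C=3, E={q↦3}, K=[addR]>
[8] <C=q, E={q↦3}, K=[addL(3)]>
→ final value 6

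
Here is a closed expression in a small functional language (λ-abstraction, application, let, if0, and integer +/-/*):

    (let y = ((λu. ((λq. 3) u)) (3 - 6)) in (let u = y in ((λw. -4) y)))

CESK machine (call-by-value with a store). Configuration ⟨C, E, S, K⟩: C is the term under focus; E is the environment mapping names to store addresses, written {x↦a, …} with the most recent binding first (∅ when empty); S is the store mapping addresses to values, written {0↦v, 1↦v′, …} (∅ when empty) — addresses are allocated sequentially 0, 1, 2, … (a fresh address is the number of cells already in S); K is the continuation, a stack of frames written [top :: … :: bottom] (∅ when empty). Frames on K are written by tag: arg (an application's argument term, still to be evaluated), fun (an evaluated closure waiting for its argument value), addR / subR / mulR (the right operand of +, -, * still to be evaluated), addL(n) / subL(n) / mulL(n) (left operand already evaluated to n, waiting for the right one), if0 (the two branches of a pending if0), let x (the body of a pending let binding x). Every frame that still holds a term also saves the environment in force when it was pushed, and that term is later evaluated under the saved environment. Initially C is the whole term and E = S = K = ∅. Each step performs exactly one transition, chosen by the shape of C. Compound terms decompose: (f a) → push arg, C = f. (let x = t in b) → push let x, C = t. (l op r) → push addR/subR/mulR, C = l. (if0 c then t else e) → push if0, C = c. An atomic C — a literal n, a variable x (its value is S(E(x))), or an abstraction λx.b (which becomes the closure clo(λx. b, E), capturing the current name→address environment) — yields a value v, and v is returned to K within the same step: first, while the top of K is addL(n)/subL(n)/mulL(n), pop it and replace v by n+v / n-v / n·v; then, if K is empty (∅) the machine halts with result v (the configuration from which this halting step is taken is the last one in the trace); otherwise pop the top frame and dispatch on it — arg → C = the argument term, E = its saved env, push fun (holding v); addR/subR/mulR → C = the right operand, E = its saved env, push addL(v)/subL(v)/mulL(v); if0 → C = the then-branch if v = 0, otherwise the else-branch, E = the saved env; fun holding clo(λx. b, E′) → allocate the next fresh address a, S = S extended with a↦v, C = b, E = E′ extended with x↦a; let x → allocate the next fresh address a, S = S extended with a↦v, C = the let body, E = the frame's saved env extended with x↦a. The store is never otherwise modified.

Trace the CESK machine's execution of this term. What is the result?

Answer: -4

Execution trace:
step 0: <C=(let y = ((λu. ((λq. 3) u)) (3 - 6)) in (let u = y in ((λw. -4) y))), E=∅, S=∅, K=∅>
step 1: <C=((λu. ((λq. 3) u)) (3 - 6)), E=∅, S=∅, K=[let y]>
step 2: <C=(λu. ((λq. 3) u)), E=∅, S=∅, K=[arg :: let y]>
step 3: <C=(3 - 6), E=∅, S=∅, K=[fun :: let y]>
step 4: <C=3, E=∅, S=∅, K=[subR :: fun :: let y]>
step 5: <C=6, E=∅, S=∅, K=[subL(3) :: fun :: let y]>
step 6: <C=((λq. 3) u), E={u↦0}, S={0↦-3}, K=[let y]>
step 7: <C=(λq. 3), E={u↦0}, S={0↦-3}, K=[arg :: let y]>
step 8: <C=u, E={u↦0}, S={0↦-3}, K=[fun :: let y]>
step 9: <C=3, E={q↦1, u↦0}, S={0↦-3, 1↦-3}, K=[let y]>
step 10: <C=(let u = y in ((λw. -4) y)), E={y↦2}, S={0↦-3, 1↦-3, 2↦3}, K=∅>
step 11: <C=y, E={y↦2}, S={0↦-3, 1↦-3, 2↦3}, K=[let u]>
step 12: <C=((λw. -4) y), E={u↦3, y↦2}, S={0↦-3, 1↦-3, 2↦3, 3↦3}, K=∅>
step 13: <C=(λw. -4), E={u↦3, y↦2}, S={0↦-3, 1↦-3, 2↦3, 3↦3}, K=[arg]>
step 14: <C=y, E={u↦3, y↦2}, S={0↦-3, 1↦-3, 2↦3, 3↦3}, K=[fun]>
step 15: <C=-4, E={w↦4, u↦3, y↦2}, S={0↦-3, 1↦-3, 2↦3, 3↦3, 4↦3}, K=∅>
→ final value -4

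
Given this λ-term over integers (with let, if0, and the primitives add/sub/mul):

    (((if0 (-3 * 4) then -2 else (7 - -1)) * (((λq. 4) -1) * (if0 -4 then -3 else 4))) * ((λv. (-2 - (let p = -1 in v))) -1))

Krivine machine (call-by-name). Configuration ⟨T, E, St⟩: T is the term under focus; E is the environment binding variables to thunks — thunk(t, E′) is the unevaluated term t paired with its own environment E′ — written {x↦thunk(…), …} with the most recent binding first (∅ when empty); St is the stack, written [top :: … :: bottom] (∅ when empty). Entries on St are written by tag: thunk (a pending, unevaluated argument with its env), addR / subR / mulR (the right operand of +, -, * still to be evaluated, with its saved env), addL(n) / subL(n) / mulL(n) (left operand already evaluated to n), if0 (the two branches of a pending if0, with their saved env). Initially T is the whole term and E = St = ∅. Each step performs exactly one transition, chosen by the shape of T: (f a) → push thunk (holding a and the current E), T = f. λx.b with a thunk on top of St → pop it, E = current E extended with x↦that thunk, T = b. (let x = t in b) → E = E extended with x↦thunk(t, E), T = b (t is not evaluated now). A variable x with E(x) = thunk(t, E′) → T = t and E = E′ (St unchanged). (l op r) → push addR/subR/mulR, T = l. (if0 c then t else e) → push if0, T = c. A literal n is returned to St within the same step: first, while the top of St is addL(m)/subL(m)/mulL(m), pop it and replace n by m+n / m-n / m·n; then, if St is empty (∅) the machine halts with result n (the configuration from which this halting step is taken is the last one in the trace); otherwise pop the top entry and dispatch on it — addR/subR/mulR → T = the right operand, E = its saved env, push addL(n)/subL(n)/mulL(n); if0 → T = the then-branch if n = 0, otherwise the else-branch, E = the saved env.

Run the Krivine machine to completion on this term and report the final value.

Answer: -128

Execution trace:
step 0: <T=(((if0 (-3 * 4) then -2 else (7 - -1)) * (((λq. 4) -1) * (if0 -4 then -3 else 4))) * ((λv. (-2 - (let p = -1 in v))) -1)), E=∅, St=∅>
step 1: <T=((if0 (-3 * 4) then -2 else (7 - -1)) * (((λq. 4) -1) * (if0 -4 then -3 else 4))), E=∅, St=[mulR]>
step 2: <T=(if0 (-3 * 4) then -2 else (7 - -1)), E=∅, St=[mulR :: mulR]>
step 3: <T=(-3 * 4), E=∅, St=[if0 :: mulR :: mulR]>
step 4: <T=-3, E=∅, St=[mulR :: if0 :: mulR :: mulR]>
step 5: <T=4, E=∅, St=[mulL(-3) :: if0 :: mulR :: mulR]>
step 6: <T=(7 - -1), E=∅, St=[mulR :: mulR]>
step 7: <T=7, E=∅, St=[subR :: mulR :: mulR]>
step 8: <T=-1, E=∅, St=[subL(7) :: mulR :: mulR]>
step 9: <T=(((λq. 4) -1) * (if0 -4 then -3 else 4)), E=∅, St=[mulL(8) :: mulR]>
step 10: <T=((λq. 4) -1), E=∅, St=[mulR :: mulL(8) :: mulR]>
step 11: <T=(λq. 4), E=∅, St=[thunk :: mulR :: mulL(8) :: mulR]>
step 12: <T=4, E={q↦thunk(-1, ∅)}, St=[mulR :: mulL(8) :: mulR]>
step 13: <T=(if0 -4 then -3 else 4), E=∅, St=[mulL(4) :: mulL(8) :: mulR]>
step 14: <T=-4, E=∅, St=[if0 :: mulL(4) :: mulL(8) :: mulR]>
step 15: <T=4, E=∅, St=[mulL(4) :: mulL(8) :: mulR]>
step 16: <T=((λv. (-2 - (let p = -1 in v))) -1), E=∅, St=[mulL(128)]>
step 17: <T=(λv. (-2 - (let p = -1 in v))), E=∅, St=[thunk :: mulL(128)]>
step 18: <T=(-2 - (let p = -1 in v)), E={v↦thunk(-1, ∅)}, St=[mulL(128)]>
step 19: <T=-2, E={v↦thunk(-1, ∅)}, St=[subR :: mulL(128)]>
step 20: <T=(let p = -1 in v), E={v↦thunk(-1, ∅)}, St=[subL(-2) :: mulL(128)]>
step 21: <T=v, E={p↦thunk(-1, {v↦thunk(-1, ∅)}), v↦thunk(-1, ∅)}, St=[subL(-2) :: mulL(128)]>
step 22: <T=-1, E=∅, St=[subL(-2) :: mulL(128)]>
→ final value -128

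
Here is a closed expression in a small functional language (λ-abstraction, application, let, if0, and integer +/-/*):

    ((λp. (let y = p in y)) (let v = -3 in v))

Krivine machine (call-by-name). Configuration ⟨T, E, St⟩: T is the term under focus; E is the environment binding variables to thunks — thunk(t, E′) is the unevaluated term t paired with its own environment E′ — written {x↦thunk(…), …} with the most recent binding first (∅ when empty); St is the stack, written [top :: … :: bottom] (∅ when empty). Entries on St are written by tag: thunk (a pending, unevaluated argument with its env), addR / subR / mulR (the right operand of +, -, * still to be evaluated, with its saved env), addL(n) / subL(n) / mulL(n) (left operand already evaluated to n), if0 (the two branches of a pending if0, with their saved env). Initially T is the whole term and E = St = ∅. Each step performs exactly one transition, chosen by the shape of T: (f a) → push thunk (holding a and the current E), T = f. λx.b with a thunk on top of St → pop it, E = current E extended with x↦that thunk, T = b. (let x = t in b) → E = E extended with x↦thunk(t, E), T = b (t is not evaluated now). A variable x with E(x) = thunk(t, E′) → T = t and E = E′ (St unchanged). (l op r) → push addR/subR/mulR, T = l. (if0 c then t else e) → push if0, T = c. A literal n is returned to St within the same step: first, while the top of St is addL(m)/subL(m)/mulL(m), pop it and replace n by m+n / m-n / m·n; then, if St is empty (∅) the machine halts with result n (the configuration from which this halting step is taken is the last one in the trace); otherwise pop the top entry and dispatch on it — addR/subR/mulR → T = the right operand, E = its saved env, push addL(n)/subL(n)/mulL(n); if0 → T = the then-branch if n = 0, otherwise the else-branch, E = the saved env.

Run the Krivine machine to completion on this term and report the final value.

Answer: -3

Machine steps:
[0] <T=((λp. (let y = p in y)) (let v = -3 in v)), E=∅, St=∅>
[1] <T=(λp. (let y = p in y)), E=∅, St=[thunk]>
[2] <T=(let y = p in y), E={p↦thunk((let v = -3 in v), ∅)}, St=∅>
[3] <T=y, E={y↦thunk(p, {p↦thunk((let v = -3 in v), ∅)}), p↦thunk((let v = -3 in v), ∅)}, St=∅>
[4] <T=p, E={p↦thunk((let v = -3 in v), ∅)}, St=∅>
[5] <T=(let v = -3 in v), E=∅, St=∅>
[6] <T=v, E={v↦thunk(-3, ∅)}, St=∅>
[7] <T=-3, E=∅, St=∅>
→ final value -3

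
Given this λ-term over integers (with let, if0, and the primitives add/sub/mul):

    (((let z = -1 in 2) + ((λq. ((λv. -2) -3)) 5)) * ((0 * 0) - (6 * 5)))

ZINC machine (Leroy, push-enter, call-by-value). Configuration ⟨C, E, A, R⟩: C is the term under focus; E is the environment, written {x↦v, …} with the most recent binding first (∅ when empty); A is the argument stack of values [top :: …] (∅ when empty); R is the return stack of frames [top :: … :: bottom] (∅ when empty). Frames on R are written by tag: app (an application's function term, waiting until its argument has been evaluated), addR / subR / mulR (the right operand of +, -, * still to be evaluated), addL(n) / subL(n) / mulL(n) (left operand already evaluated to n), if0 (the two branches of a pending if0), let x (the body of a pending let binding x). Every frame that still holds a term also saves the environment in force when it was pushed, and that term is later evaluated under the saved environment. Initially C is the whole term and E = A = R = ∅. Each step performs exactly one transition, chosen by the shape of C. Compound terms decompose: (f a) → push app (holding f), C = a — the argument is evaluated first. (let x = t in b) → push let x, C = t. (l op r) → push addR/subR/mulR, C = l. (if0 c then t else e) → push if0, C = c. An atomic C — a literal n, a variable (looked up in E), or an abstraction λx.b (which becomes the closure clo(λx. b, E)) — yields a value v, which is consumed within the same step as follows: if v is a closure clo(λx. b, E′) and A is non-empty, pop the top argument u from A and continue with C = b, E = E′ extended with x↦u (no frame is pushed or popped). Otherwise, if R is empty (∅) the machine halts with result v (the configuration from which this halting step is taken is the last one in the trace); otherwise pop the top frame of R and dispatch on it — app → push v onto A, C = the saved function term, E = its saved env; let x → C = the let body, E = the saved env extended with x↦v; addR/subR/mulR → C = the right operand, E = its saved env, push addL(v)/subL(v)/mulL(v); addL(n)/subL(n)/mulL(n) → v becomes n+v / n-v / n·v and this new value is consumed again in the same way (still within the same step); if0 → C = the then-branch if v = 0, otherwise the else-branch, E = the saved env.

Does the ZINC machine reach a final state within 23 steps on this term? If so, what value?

Answer: 0

Execution trace:
step 0: ⟨C=(((let z = -1 in 2) + ((λq. ((λv. -2) -3)) 5)) * ((0 * 0) - (6 * 5))); E=∅; A=∅; R=∅⟩
step 1: ⟨C=((let z = -1 in 2) + ((λq. ((λv. -2) -3)) 5)); E=∅; A=∅; R=[mulR]⟩
step 2: ⟨C=(let z = -1 in 2); E=∅; A=∅; R=[addR :: mulR]⟩
step 3: ⟨C=-1; E=∅; A=∅; R=[let z :: addR :: mulR]⟩
step 4: ⟨C=2; E={z↦-1}; A=∅; R=[addR :: mulR]⟩
step 5: ⟨C=((λq. ((λv. -2) -3)) 5); E=∅; A=∅; R=[addL(2) :: mulR]⟩
step 6: ⟨C=5; E=∅; A=∅; R=[app :: addL(2) :: mulR]⟩
step 7: ⟨C=(λq. ((λv. -2) -3)); E=∅; A=[5]; R=[addL(2) :: mulR]⟩
step 8: ⟨C=((λv. -2) -3); E={q↦5}; A=∅; R=[addL(2) :: mulR]⟩
step 9: ⟨C=-3; E={q↦5}; A=∅; R=[app :: addL(2) :: mulR]⟩
step 10: ⟨C=(λv. -2); E={q↦5}; A=[-3]; R=[addL(2) :: mulR]⟩
step 11: ⟨C=-2; E={v↦-3, q↦5}; A=∅; R=[addL(2) :: mulR]⟩
step 12: ⟨C=((0 * 0) - (6 * 5)); E=∅; A=∅; R=[mulL(0)]⟩
step 13: ⟨C=(0 * 0); E=∅; A=∅; R=[subR :: mulL(0)]⟩
step 14: ⟨C=0; E=∅; A=∅; R=[mulR :: subR :: mulL(0)]⟩
step 15: ⟨C=0; E=∅; A=∅; R=[mulL(0) :: subR :: mulL(0)]⟩
step 16: ⟨C=(6 * 5); E=∅; A=∅; R=[subL(0) :: mulL(0)]⟩
step 17: ⟨C=6; E=∅; A=∅; R=[mulR :: subL(0) :: mulL(0)]⟩
step 18: ⟨C=5; E=∅; A=∅; R=[mulL(6) :: subL(0) :: mulL(0)]⟩
→ final value 0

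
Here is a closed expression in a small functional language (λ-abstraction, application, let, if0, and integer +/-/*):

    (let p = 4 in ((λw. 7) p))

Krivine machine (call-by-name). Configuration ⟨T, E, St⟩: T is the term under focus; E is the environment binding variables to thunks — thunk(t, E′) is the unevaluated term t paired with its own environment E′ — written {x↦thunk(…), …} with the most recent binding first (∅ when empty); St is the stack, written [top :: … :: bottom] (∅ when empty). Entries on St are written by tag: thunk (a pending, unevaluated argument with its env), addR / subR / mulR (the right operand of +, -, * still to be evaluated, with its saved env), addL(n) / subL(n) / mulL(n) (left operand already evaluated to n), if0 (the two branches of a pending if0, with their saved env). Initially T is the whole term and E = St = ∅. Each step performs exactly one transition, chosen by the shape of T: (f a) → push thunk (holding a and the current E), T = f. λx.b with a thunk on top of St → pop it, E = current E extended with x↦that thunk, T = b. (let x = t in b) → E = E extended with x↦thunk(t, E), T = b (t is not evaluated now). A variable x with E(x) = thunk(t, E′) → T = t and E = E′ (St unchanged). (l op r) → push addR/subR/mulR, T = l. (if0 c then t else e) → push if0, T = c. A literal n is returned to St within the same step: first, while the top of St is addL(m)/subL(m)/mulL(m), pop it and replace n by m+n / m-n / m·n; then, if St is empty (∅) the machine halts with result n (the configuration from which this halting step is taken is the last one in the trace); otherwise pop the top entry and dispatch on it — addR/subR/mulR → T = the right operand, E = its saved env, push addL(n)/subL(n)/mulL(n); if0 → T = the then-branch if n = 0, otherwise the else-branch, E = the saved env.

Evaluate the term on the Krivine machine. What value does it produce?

[0] ⟨T=(let p = 4 in ((λw. 7) p)); E=∅; St=∅⟩
[1] ⟨T=((λw. 7) p); E={p↦thunk(4, ∅)}; St=∅⟩
[2] ⟨T=(λw. 7); E={p↦thunk(4, ∅)}; St=[thunk]⟩
[3] ⟨T=7; E={w↦thunk(p, {p↦thunk(4, ∅)}), p↦thunk(4, ∅)}; St=∅⟩
→ final value 7

Answer: 7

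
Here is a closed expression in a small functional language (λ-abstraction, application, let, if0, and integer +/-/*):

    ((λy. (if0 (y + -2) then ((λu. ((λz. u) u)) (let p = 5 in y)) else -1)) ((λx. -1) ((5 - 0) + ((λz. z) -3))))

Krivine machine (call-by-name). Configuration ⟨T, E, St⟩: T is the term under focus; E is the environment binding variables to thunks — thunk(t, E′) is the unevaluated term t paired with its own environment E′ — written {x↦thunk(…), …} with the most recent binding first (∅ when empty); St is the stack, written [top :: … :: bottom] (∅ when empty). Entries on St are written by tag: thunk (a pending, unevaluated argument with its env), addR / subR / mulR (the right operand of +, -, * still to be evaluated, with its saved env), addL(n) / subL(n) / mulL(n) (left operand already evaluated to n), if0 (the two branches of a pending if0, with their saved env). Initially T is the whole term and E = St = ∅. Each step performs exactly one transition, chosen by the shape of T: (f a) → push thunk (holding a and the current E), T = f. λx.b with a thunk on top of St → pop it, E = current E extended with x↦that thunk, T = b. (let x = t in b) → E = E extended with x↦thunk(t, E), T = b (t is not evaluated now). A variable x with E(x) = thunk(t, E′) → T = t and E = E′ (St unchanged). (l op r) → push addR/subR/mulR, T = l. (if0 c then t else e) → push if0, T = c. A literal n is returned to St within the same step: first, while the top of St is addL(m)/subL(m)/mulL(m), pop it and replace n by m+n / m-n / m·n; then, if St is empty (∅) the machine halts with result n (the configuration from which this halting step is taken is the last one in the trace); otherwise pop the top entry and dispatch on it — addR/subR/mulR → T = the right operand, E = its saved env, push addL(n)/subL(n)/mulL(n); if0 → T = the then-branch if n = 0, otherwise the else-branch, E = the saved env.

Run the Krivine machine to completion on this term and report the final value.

step 0: <T=((λy. (if0 (y + -2) then ((λu. ((λz. u) u)) (let p = 5 in y)) else -1)) ((λx. -1) ((5 - 0) + ((λz. z) -3)))), E=∅, St=∅>
step 1: <T=(λy. (if0 (y + -2) then ((λu. ((λz. u) u)) (let p = 5 in y)) else -1)), E=∅, St=[thunk]>
step 2: <T=(if0 (y + -2) then ((λu. ((λz. u) u)) (let p = 5 in y)) else -1), E={y↦thunk(((λx. -1) ((5 - 0) + ((λz. z) -3))), ∅)}, St=∅>
step 3: <T=(y + -2), E={y↦thunk(((λx. -1) ((5 - 0) + ((λz. z) -3))), ∅)}, St=[if0]>
step 4: <T=y, E={y↦thunk(((λx. -1) ((5 - 0) + ((λz. z) -3))), ∅)}, St=[addR :: if0]>
step 5: <T=((λx. -1) ((5 - 0) + ((λz. z) -3))), E=∅, St=[addR :: if0]>
step 6: <T=(λx. -1), E=∅, St=[thunk :: addR :: if0]>
step 7: <T=-1, E={x↦thunk(((5 - 0) + ((λz. z) -3)), ∅)}, St=[addR :: if0]>
step 8: <T=-2, E={y↦thunk(((λx. -1) ((5 - 0) + ((λz. z) -3))), ∅)}, St=[addL(-1) :: if0]>
step 9: <T=-1, E={y↦thunk(((λx. -1) ((5 - 0) + ((λz. z) -3))), ∅)}, St=∅>
→ final value -1

Answer: -1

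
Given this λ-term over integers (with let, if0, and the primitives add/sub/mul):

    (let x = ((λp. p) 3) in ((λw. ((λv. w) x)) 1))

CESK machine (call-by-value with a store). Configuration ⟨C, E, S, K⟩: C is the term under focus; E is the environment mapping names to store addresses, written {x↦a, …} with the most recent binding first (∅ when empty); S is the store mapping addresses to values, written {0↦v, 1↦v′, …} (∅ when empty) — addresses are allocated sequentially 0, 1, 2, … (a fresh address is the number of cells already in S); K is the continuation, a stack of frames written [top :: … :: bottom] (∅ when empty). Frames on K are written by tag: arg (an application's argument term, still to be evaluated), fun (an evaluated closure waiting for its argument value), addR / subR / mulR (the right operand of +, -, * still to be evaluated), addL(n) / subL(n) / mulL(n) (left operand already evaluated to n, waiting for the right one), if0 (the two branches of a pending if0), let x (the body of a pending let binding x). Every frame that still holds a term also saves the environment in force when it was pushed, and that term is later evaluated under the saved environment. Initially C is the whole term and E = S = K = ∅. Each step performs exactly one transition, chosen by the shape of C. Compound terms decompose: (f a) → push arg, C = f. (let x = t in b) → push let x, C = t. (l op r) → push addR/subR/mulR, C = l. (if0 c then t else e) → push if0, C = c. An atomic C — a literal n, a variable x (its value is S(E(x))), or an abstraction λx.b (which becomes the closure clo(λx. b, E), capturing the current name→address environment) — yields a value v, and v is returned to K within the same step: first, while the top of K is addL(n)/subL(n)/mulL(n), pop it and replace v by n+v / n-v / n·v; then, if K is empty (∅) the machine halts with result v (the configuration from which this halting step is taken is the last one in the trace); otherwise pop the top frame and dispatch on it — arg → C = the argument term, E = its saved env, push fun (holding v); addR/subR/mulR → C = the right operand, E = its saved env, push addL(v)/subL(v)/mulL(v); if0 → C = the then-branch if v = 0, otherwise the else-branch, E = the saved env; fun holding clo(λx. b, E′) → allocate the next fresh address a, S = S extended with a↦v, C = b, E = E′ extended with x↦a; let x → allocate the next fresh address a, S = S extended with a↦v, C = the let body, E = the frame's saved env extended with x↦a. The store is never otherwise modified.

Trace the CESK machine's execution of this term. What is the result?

Answer: 1

Execution trace:
0. [C=(let x = ((λp. p) 3) in ((λw. ((λv. w) x)) 1)) | E=∅ | S=∅ | K=∅]
1. [C=((λp. p) 3) | E=∅ | S=∅ | K=[let x]]
2. [C=(λp. p) | E=∅ | S=∅ | K=[arg :: let x]]
3. [C=3 | E=∅ | S=∅ | K=[fun :: let x]]
4. [C=p | E={p↦0} | S={0↦3} | K=[let x]]
5. [C=((λw. ((λv. w) x)) 1) | E={x↦1} | S={0↦3, 1↦3} | K=∅]
6. [C=(λw. ((λv. w) x)) | E={x↦1} | S={0↦3, 1↦3} | K=[arg]]
7. [C=1 | E={x↦1} | S={0↦3, 1↦3} | K=[fun]]
8. [C=((λv. w) x) | E={w↦2, x↦1} | S={0↦3, 1↦3, 2↦1} | K=∅]
9. [C=(λv. w) | E={w↦2, x↦1} | S={0↦3, 1↦3, 2↦1} | K=[arg]]
10. [C=x | E={w↦2, x↦1} | S={0↦3, 1↦3, 2↦1} | K=[fun]]
11. [C=w | E={v↦3, w↦2, x↦1} | S={0↦3, 1↦3, 2↦1, 3↦3} | K=∅]
→ final value 1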